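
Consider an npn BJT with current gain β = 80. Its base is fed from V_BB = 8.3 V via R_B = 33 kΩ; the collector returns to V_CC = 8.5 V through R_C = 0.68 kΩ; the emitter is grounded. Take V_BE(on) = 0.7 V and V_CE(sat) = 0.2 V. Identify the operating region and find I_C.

Assume active: I_B = (8.3 − 0.7)/33 = 0.23 mA, giving I_C = β·I_B = 18.4 mA.
But then V_CE = 8.5 − 18.4×0.68 = -4.03 V < V_CE(sat) = 0.2 V — impossible in the active region.
So the transistor is saturated. With V_CE = 0.2 V, I_C = (V_CC − 0.2)/R_C = 8.3/0.68 = 12.2 mA.
Check: β·I_B = 18.4 mA > I_C = 12.2 mA, confirming saturation.

saturation; I_C ≈ 12 mA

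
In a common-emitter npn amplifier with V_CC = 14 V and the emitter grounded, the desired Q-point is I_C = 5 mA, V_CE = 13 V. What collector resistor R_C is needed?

R_C ≈ 0.2 kΩ

Collector loop: V_CC = I_C·R_C + V_CE.
R_C = (V_CC − V_CE)/I_C = (14 − 13)/5 = 0.2 kΩ.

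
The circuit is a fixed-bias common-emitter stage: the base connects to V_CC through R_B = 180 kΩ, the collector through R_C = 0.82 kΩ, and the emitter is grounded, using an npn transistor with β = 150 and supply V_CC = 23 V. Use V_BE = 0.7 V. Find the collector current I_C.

I_C ≈ 19 mA

Base loop: V_CC = I_B·R_B + V_BE, so I_B = (23 − 0.7)/180 kΩ = 0.124 mA.
In the active region I_C = β·I_B = 150 × 0.124 = 18.6 mA.
Collector loop: V_CE = V_CC − I_C·R_C = 23 − 18.6×0.82 = 7.76 V.
Since V_CE = 7.76 V > V_CE(sat) ≈ 0.2 V, the transistor is in the active region as assumed.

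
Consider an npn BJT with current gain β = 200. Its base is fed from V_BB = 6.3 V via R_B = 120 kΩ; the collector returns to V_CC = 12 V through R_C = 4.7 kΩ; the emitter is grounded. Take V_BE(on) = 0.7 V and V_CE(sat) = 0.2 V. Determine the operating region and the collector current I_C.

Assume active: I_B = (6.3 − 0.7)/120 = 0.0467 mA, giving I_C = β·I_B = 9.33 mA.
But then V_CE = 12 − 9.33×4.7 = -31.9 V < V_CE(sat) = 0.2 V — impossible in the active region.
So the transistor is saturated. With V_CE = 0.2 V, I_C = (V_CC − 0.2)/R_C = 11.8/4.7 = 2.51 mA.
Check: β·I_B = 9.33 mA > I_C = 2.51 mA, confirming saturation.

saturation; I_C ≈ 2.5 mA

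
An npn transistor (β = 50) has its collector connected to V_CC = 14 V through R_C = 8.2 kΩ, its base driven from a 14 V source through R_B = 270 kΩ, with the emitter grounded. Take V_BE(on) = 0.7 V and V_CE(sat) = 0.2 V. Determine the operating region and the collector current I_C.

saturation; I_C ≈ 1.7 mA

Assume active: I_B = (14 − 0.7)/270 = 0.0493 mA, giving I_C = β·I_B = 2.46 mA.
But then V_CE = 14 − 2.46×8.2 = -6.2 V < V_CE(sat) = 0.2 V — impossible in the active region.
So the transistor is saturated. With V_CE = 0.2 V, I_C = (V_CC − 0.2)/R_C = 13.8/8.2 = 1.68 mA.
Check: β·I_B = 2.46 mA > I_C = 1.68 mA, confirming saturation.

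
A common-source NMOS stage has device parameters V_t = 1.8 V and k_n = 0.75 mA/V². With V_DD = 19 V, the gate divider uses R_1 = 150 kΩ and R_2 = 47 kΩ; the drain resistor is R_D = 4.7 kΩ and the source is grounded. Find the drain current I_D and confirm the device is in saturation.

I_D ≈ 2.8 mA

V_G = V_DD·R_2/(R_1+R_2) = 19×47/197 = 4.53 V. With the source grounded, V_GS = V_G = 4.53 V.
Assume saturation: I_D = (k_n/2)(V_GS − V_t)² = (0.75/2)×(4.53 − 1.8)² = 0.375×2.73² = 2.8 mA.
V_DS = V_DD − I_D·R_D = 19 − 2.8×4.7 = 5.84 V.
Saturation requires V_DS ≥ V_GS − V_t = 2.73 V; 5.84 ≥ 2.73 ✓.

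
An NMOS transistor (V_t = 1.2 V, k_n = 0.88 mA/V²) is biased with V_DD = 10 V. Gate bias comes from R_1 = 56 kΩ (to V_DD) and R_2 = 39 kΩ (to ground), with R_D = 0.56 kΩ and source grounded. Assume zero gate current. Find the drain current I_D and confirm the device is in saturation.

I_D ≈ 3.7 mA

V_G = V_DD·R_2/(R_1+R_2) = 10×39/95 = 4.11 V. With the source grounded, V_GS = V_G = 4.11 V.
Assume saturation: I_D = (k_n/2)(V_GS − V_t)² = (0.88/2)×(4.11 − 1.2)² = 0.44×2.91² = 3.71 mA.
V_DS = V_DD − I_D·R_D = 10 − 3.71×0.56 = 7.92 V.
Saturation requires V_DS ≥ V_GS − V_t = 2.91 V; 7.92 ≥ 2.91 ✓.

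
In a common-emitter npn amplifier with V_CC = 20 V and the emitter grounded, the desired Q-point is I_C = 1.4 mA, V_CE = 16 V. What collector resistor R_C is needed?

R_C ≈ 2.9 kΩ

Collector loop: V_CC = I_C·R_C + V_CE.
R_C = (V_CC − V_CE)/I_C = (20 − 16)/1.4 = 2.86 kΩ.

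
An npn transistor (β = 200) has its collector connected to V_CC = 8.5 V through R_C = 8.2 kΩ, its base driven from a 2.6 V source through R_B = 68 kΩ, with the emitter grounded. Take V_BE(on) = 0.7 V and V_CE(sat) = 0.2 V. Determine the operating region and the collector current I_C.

Assume active: I_B = (2.6 − 0.7)/68 = 0.0279 mA, giving I_C = β·I_B = 5.59 mA.
But then V_CE = 8.5 − 5.59×8.2 = -37.3 V < V_CE(sat) = 0.2 V — impossible in the active region.
So the transistor is saturated. With V_CE = 0.2 V, I_C = (V_CC − 0.2)/R_C = 8.3/8.2 = 1.01 mA.
Check: β·I_B = 5.59 mA > I_C = 1.01 mA, confirming saturation.

saturation; I_C ≈ 1 mA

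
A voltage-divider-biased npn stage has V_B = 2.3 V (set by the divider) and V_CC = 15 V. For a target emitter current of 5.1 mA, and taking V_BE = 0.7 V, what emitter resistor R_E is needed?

R_E ≈ 0.31 kΩ

V_E = V_B − V_BE = 2.3 − 0.7 = 1.6 V.
R_E = V_E / I_E = 1.6 / 5.1 = 0.314 kΩ.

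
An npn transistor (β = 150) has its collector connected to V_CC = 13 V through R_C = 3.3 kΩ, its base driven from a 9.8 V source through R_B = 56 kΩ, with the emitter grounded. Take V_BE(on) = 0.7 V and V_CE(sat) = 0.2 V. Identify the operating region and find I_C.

saturation; I_C ≈ 3.9 mA

Assume active: I_B = (9.8 − 0.7)/56 = 0.163 mA, giving I_C = β·I_B = 24.4 mA.
But then V_CE = 13 − 24.4×3.3 = -67.4 V < V_CE(sat) = 0.2 V — impossible in the active region.
So the transistor is saturated. With V_CE = 0.2 V, I_C = (V_CC − 0.2)/R_C = 12.8/3.3 = 3.88 mA.
Check: β·I_B = 24.4 mA > I_C = 3.88 mA, confirming saturation.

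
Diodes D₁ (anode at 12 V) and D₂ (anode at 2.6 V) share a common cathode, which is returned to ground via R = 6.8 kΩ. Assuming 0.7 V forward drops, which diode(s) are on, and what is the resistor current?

Only D₁ conducts; I_R ≈ 1.7 mA

Assume both conduct. Then node N would need to be at both 12−0.7 = 11.3 V and 2.6−0.7 = 1.9 V, which is impossible.
Assume only D₁ conducts: V_N = 12 − 0.7 = 11.3 V, so I_R = 11.3/6.8 = 1.66 mA.
Check D₂: its anode-to-cathode voltage is 2.6 − 11.3 = -8.7 V < 0.7 V, so it is off. The assumption is consistent.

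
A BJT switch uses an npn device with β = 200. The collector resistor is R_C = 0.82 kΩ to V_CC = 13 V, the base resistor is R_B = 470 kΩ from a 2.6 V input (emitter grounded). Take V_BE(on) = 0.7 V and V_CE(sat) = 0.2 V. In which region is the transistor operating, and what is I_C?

active; I_C ≈ 0.81 mA

Assume active. Base-emitter loop: I_B = (V_BB − V_BE)/R_B = (2.6 − 0.7)/470 = 0.00404 mA.
I_C = β·I_B = 200×0.00404 = 0.809 mA.
V_CE = V_CC − I_C·R_C = 13 − 0.809×0.82 = 12.3 V > V_CE(sat), so the active-region assumption holds.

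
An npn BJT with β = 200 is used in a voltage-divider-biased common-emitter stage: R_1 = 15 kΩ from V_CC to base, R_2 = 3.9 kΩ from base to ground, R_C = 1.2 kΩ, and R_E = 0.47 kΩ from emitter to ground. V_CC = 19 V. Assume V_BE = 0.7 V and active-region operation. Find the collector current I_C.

I_C ≈ 6.6 mA

Thevenize the base divider: V_Th = V_CC·R_2/(R_1+R_2) = 19×3.9/18.9 = 3.92 V, R_Th = R_1‖R_2 = 3.1 kΩ.
Base-emitter loop: V_Th = I_B·R_Th + V_BE + (β+1)I_B·R_E, so I_B = (3.92 − 0.7) / (3.1 + 201×0.47) = 0.033 mA.
I_C = β·I_B = 200×0.033 = 6.6 mA, and I_E = (β+1)I_B = 6.64 mA.
V_CE = V_CC − I_C·R_C − I_E·R_E = 19 − 6.6×1.2 − 6.64×0.47 = 7.96 V.
V_CE = 7.96 V > 0.2 V confirms active-region operation.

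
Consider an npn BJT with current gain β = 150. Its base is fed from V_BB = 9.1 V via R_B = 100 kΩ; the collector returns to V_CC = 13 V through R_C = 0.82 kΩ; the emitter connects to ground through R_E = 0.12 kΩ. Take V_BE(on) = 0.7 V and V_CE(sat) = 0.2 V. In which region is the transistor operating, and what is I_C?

Assume active. Base-emitter loop: I_B = (V_BB − V_BE)/(R_B + (β+1)R_E) = (9.1 − 0.7)/(100 + 151×0.12) = 0.0711 mA.
I_C = β·I_B = 150×0.0711 = 10.7 mA.
V_CE = V_CC − I_C·R_C − I_E·R_E = 13 − 10.7×0.82 − 10.7×0.12 = 2.96 V > V_CE(sat), so the active-region assumption holds.

active; I_C ≈ 11 mA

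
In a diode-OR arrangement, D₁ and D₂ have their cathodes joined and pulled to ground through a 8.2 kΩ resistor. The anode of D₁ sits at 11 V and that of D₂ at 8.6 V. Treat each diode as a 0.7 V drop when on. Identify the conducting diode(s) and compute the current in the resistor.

Only D₁ conducts; I_R ≈ 1.3 mA

Assume both conduct. Then node N would need to be at both 11−0.7 = 10.3 V and 8.6−0.7 = 7.9 V, which is impossible.
Assume only D₁ conducts: V_N = 11 − 0.7 = 10.3 V, so I_R = 10.3/8.2 = 1.26 mA.
Check D₂: its anode-to-cathode voltage is 8.6 − 10.3 = -1.7 V < 0.7 V, so it is off. The assumption is consistent.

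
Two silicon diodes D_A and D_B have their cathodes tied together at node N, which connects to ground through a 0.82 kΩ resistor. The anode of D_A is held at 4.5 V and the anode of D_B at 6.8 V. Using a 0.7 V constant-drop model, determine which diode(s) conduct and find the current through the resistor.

Assume both conduct. Then node N would need to be at both 4.5−0.7 = 3.8 V and 6.8−0.7 = 6.1 V, which is impossible.
Assume only D_B conducts: V_N = 6.8 − 0.7 = 6.1 V, so I_R = 6.1/0.82 = 7.44 mA.
Check D_A: its anode-to-cathode voltage is 4.5 − 6.1 = -1.6 V < 0.7 V, so it is off. The assumption is consistent.

Only D_B conducts; I_R ≈ 7.4 mA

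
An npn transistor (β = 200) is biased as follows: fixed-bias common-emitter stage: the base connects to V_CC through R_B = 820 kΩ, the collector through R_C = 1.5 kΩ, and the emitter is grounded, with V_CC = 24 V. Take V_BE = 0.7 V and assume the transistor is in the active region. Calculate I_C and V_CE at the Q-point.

Base loop: V_CC = I_B·R_B + V_BE, so I_B = (24 − 0.7)/820 kΩ = 0.0284 mA.
In the active region I_C = β·I_B = 200 × 0.0284 = 5.68 mA.
Collector loop: V_CE = V_CC − I_C·R_C = 24 − 5.68×1.5 = 15.5 V.
Since V_CE = 15.5 V > V_CE(sat) ≈ 0.2 V, the transistor is in the active region as assumed.

I_C ≈ 5.7 mA, V_CE ≈ 15 V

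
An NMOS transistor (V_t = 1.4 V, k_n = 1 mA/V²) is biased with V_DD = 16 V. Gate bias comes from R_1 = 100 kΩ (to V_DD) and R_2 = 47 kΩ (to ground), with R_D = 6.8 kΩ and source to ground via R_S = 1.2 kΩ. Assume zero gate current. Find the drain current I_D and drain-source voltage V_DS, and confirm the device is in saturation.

I_D ≈ 1.6 mA, V_DS ≈ 3.2 V

V_G = V_DD·R_2/(R_1+R_2) = 16×47/147 = 5.12 V.
Assume saturation: I_D = (k_n/2)(V_GS − V_t)² with V_GS = V_G − I_D·R_S = 5.12 − 1.2·I_D.
Substituting gives 0.72·I_D² − 5.46·I_D + 6.9 = 0, with roots I_D = 1.6 or 5.98 mA.
The root I_D = 5.98 mA gives V_GS = -2.06 V ≤ V_t, so take I_D = 1.6 mA.
Then V_GS = 3.19 V and V_DS = V_DD − I_D(R_D+R_S) = 16 − 1.6×8 = 3.17 V.
Saturation requires V_DS ≥ V_GS − V_t = 1.79 V; 3.17 ≥ 1.79 ✓.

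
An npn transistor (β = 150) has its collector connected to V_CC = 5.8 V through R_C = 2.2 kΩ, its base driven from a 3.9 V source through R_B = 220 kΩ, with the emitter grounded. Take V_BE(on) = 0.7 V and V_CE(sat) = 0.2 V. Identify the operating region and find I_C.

Assume active. Base-emitter loop: I_B = (V_BB − V_BE)/R_B = (3.9 − 0.7)/220 = 0.0145 mA.
I_C = β·I_B = 150×0.0145 = 2.18 mA.
V_CE = V_CC − I_C·R_C = 5.8 − 2.18×2.2 = 1 V > V_CE(sat), so the active-region assumption holds.

active; I_C ≈ 2.2 mA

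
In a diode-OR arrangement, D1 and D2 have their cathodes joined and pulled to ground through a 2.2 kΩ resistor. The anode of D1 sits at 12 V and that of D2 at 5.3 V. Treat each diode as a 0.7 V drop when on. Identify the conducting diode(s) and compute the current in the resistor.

Only D1 conducts; I_R ≈ 5.1 mA

Assume both conduct. Then node N would need to be at both 12−0.7 = 11.3 V and 5.3−0.7 = 4.6 V, which is impossible.
Assume only D1 conducts: V_N = 12 − 0.7 = 11.3 V, so I_R = 11.3/2.2 = 5.14 mA.
Check D2: its anode-to-cathode voltage is 5.3 − 11.3 = -6 V < 0.7 V, so it is off. The assumption is consistent.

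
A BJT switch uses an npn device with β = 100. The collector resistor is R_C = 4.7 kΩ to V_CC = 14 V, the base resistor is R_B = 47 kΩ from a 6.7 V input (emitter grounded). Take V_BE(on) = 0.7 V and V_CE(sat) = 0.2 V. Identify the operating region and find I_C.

Assume active: I_B = (6.7 − 0.7)/47 = 0.128 mA, giving I_C = β·I_B = 12.8 mA.
But then V_CE = 14 − 12.8×4.7 = -46 V < V_CE(sat) = 0.2 V — impossible in the active region.
So the transistor is saturated. With V_CE = 0.2 V, I_C = (V_CC − 0.2)/R_C = 13.8/4.7 = 2.94 mA.
Check: β·I_B = 12.8 mA > I_C = 2.94 mA, confirming saturation.

saturation; I_C ≈ 2.9 mA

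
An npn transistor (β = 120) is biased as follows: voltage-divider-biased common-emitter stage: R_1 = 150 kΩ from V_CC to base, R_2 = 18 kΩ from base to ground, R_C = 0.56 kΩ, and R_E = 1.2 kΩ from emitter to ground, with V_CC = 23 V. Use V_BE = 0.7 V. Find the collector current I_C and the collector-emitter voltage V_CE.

Thevenize the base divider: V_Th = V_CC·R_2/(R_1+R_2) = 23×18/168 = 2.46 V, R_Th = R_1‖R_2 = 16.1 kΩ.
Base-emitter loop: V_Th = I_B·R_Th + V_BE + (β+1)I_B·R_E, so I_B = (2.46 − 0.7) / (16.1 + 121×1.2) = 0.0109 mA.
I_C = β·I_B = 120×0.0109 = 1.31 mA, and I_E = (β+1)I_B = 1.32 mA.
V_CE = V_CC − I_C·R_C − I_E·R_E = 23 − 1.31×0.56 − 1.32×1.2 = 20.7 V.
V_CE = 20.7 V > 0.2 V confirms active-region operation.

I_C ≈ 1.3 mA, V_CE ≈ 21 V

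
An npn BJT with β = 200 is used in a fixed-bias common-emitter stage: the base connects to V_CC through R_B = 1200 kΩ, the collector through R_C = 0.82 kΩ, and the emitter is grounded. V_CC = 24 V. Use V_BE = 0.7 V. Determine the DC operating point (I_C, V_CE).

Base loop: V_CC = I_B·R_B + V_BE, so I_B = (24 − 0.7)/1200 kΩ = 0.0194 mA.
In the active region I_C = β·I_B = 200 × 0.0194 = 3.88 mA.
Collector loop: V_CE = V_CC − I_C·R_C = 24 − 3.88×0.82 = 20.8 V.
Since V_CE = 20.8 V > V_CE(sat) ≈ 0.2 V, the transistor is in the active region as assumed.

I_C ≈ 3.9 mA, V_CE ≈ 21 V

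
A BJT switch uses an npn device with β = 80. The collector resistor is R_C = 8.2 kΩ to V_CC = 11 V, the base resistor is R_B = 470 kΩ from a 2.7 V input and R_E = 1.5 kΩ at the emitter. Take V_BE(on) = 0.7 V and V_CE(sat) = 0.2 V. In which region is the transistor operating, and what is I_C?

Assume active. Base-emitter loop: I_B = (V_BB − V_BE)/(R_B + (β+1)R_E) = (2.7 − 0.7)/(470 + 81×1.5) = 0.00338 mA.
I_C = β·I_B = 80×0.00338 = 0.27 mA.
V_CE = V_CC − I_C·R_C − I_E·R_E = 11 − 0.27×8.2 − 0.274×1.5 = 8.37 V > V_CE(sat), so the active-region assumption holds.

active; I_C ≈ 0.27 mA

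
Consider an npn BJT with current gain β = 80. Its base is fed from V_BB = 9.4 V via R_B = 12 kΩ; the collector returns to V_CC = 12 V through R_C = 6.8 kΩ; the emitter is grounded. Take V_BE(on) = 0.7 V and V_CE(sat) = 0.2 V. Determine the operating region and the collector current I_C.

Assume active: I_B = (9.4 − 0.7)/12 = 0.725 mA, giving I_C = β·I_B = 58 mA.
But then V_CE = 12 − 58×6.8 = -382 V < V_CE(sat) = 0.2 V — impossible in the active region.
So the transistor is saturated. With V_CE = 0.2 V, I_C = (V_CC − 0.2)/R_C = 11.8/6.8 = 1.74 mA.
Check: β·I_B = 58 mA > I_C = 1.74 mA, confirming saturation.

saturation; I_C ≈ 1.7 mA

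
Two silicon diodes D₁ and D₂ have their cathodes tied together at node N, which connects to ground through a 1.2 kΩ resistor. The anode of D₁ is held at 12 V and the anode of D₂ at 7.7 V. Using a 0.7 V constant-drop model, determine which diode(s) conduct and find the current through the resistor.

Only D₁ conducts; I_R ≈ 9.4 mA

Assume both conduct. Then node N would need to be at both 12−0.7 = 11.3 V and 7.7−0.7 = 7 V, which is impossible.
Assume only D₁ conducts: V_N = 12 − 0.7 = 11.3 V, so I_R = 11.3/1.2 = 9.42 mA.
Check D₂: its anode-to-cathode voltage is 7.7 − 11.3 = -3.6 V < 0.7 V, so it is off. The assumption is consistent.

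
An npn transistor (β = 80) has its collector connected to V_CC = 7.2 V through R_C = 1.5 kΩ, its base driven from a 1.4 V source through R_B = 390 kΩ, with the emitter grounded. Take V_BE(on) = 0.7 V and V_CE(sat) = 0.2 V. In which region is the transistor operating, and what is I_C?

active; I_C ≈ 0.14 mA

Assume active. Base-emitter loop: I_B = (V_BB − V_BE)/R_B = (1.4 − 0.7)/390 = 0.00179 mA.
I_C = β·I_B = 80×0.00179 = 0.144 mA.
V_CE = V_CC − I_C·R_C = 7.2 − 0.144×1.5 = 6.98 V > V_CE(sat), so the active-region assumption holds.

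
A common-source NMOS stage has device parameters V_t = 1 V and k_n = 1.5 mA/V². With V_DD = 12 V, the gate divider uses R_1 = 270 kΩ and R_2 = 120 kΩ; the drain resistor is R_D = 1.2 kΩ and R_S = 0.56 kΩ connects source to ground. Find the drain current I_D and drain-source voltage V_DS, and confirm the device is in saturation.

I_D ≈ 1.9 mA, V_DS ≈ 8.6 V

V_G = V_DD·R_2/(R_1+R_2) = 12×120/390 = 3.69 V.
Assume saturation: I_D = (k_n/2)(V_GS − V_t)² with V_GS = V_G − I_D·R_S = 3.69 − 0.56·I_D.
Substituting gives 0.235·I_D² − 3.26·I_D + 5.44 = 0, with roots I_D = 1.94 or 11.9 mA.
The root I_D = 11.9 mA gives V_GS = -2.99 V ≤ V_t, so take I_D = 1.94 mA.
Then V_GS = 2.61 V and V_DS = V_DD − I_D(R_D+R_S) = 12 − 1.94×1.76 = 8.59 V.
Saturation requires V_DS ≥ V_GS − V_t = 1.61 V; 8.59 ≥ 1.61 ✓.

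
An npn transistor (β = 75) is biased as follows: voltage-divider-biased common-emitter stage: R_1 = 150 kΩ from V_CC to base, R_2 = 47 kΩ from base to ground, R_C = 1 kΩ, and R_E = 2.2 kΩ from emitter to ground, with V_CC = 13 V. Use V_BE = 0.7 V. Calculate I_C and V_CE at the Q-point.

Thevenize the base divider: V_Th = V_CC·R_2/(R_1+R_2) = 13×47/197 = 3.1 V, R_Th = R_1‖R_2 = 35.8 kΩ.
Base-emitter loop: V_Th = I_B·R_Th + V_BE + (β+1)I_B·R_E, so I_B = (3.1 − 0.7) / (35.8 + 76×2.2) = 0.0118 mA.
I_C = β·I_B = 75×0.0118 = 0.887 mA, and I_E = (β+1)I_B = 0.899 mA.
V_CE = V_CC − I_C·R_C − I_E·R_E = 13 − 0.887×1 − 0.899×2.2 = 10.1 V.
V_CE = 10.1 V > 0.2 V confirms active-region operation.

I_C ≈ 0.89 mA, V_CE ≈ 10 V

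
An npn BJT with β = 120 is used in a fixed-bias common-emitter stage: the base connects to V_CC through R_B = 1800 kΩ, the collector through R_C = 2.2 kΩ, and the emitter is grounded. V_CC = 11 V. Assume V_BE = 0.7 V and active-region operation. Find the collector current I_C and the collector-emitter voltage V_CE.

I_C ≈ 0.69 mA, V_CE ≈ 9.5 V

Base loop: V_CC = I_B·R_B + V_BE, so I_B = (11 − 0.7)/1800 kΩ = 0.00572 mA.
In the active region I_C = β·I_B = 120 × 0.00572 = 0.687 mA.
Collector loop: V_CE = V_CC − I_C·R_C = 11 − 0.687×2.2 = 9.49 V.
Since V_CE = 9.49 V > V_CE(sat) ≈ 0.2 V, the transistor is in the active region as assumed.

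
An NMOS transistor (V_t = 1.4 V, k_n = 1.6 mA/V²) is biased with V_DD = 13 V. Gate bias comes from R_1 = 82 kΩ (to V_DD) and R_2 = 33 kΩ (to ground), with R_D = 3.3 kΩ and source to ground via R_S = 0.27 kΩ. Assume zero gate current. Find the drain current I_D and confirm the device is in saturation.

V_G = V_DD·R_2/(R_1+R_2) = 13×33/115 = 3.73 V.
Assume saturation: I_D = (k_n/2)(V_GS − V_t)² with V_GS = V_G − I_D·R_S = 3.73 − 0.27·I_D.
Substituting gives 0.0583·I_D² − 2.01·I_D + 4.34 = 0, with roots I_D = 2.32 or 32.1 mA.
The root I_D = 32.1 mA gives V_GS = -4.93 V ≤ V_t, so take I_D = 2.32 mA.
Then V_GS = 3.1 V and V_DS = V_DD − I_D(R_D+R_S) = 13 − 2.32×3.57 = 4.71 V.
Saturation requires V_DS ≥ V_GS − V_t = 1.7 V; 4.71 ≥ 1.7 ✓.

I_D ≈ 2.3 mA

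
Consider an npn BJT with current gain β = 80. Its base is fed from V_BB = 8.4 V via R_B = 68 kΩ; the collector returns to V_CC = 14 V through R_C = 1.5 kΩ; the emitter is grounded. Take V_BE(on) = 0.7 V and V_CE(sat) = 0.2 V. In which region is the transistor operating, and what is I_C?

active; I_C ≈ 9.1 mA

Assume active. Base-emitter loop: I_B = (V_BB − V_BE)/R_B = (8.4 − 0.7)/68 = 0.113 mA.
I_C = β·I_B = 80×0.113 = 9.06 mA.
V_CE = V_CC − I_C·R_C = 14 − 9.06×1.5 = 0.412 V > V_CE(sat), so the active-region assumption holds.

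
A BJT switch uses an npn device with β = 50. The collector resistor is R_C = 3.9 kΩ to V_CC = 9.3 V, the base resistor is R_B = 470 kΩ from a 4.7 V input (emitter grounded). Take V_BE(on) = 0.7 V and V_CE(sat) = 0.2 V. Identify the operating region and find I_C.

active; I_C ≈ 0.43 mA

Assume active. Base-emitter loop: I_B = (V_BB − V_BE)/R_B = (4.7 − 0.7)/470 = 0.00851 mA.
I_C = β·I_B = 50×0.00851 = 0.426 mA.
V_CE = V_CC − I_C·R_C = 9.3 − 0.426×3.9 = 7.64 V > V_CE(sat), so the active-region assumption holds.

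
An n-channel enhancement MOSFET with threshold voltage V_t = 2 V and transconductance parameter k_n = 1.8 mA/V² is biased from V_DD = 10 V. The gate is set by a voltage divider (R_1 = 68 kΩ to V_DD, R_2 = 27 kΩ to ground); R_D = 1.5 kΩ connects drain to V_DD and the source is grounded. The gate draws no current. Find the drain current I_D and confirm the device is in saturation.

I_D ≈ 0.64 mA

V_G = V_DD·R_2/(R_1+R_2) = 10×27/95 = 2.84 V. With the source grounded, V_GS = V_G = 2.84 V.
Assume saturation: I_D = (k_n/2)(V_GS − V_t)² = (1.8/2)×(2.84 − 2)² = 0.9×0.842² = 0.638 mA.
V_DS = V_DD − I_D·R_D = 10 − 0.638×1.5 = 9.04 V.
Saturation requires V_DS ≥ V_GS − V_t = 0.842 V; 9.04 ≥ 0.842 ✓.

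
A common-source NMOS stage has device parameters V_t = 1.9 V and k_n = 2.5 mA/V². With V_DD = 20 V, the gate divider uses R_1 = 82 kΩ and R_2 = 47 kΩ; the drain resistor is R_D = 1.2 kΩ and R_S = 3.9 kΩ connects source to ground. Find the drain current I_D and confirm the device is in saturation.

V_G = V_DD·R_2/(R_1+R_2) = 20×47/129 = 7.29 V.
Assume saturation: I_D = (k_n/2)(V_GS − V_t)² with V_GS = V_G − I_D·R_S = 7.29 − 3.9·I_D.
Substituting gives 19·I_D² − 53.5·I_D + 36.3 = 0, with roots I_D = 1.14 or 1.68 mA.
The root I_D = 1.68 mA gives V_GS = 0.741 V ≤ V_t, so take I_D = 1.14 mA.
Then V_GS = 2.85 V and V_DS = V_DD − I_D(R_D+R_S) = 20 − 1.14×5.1 = 14.2 V.
Saturation requires V_DS ≥ V_GS − V_t = 0.954 V; 14.2 ≥ 0.954 ✓.

I_D ≈ 1.1 mA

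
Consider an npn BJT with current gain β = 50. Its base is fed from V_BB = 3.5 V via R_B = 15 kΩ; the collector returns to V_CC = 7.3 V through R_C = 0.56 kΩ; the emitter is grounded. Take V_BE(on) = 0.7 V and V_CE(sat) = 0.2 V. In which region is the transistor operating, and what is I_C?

Assume active. Base-emitter loop: I_B = (V_BB − V_BE)/R_B = (3.5 − 0.7)/15 = 0.187 mA.
I_C = β·I_B = 50×0.187 = 9.33 mA.
V_CE = V_CC − I_C·R_C = 7.3 − 9.33×0.56 = 2.07 V > V_CE(sat), so the active-region assumption holds.

active; I_C ≈ 9.3 mA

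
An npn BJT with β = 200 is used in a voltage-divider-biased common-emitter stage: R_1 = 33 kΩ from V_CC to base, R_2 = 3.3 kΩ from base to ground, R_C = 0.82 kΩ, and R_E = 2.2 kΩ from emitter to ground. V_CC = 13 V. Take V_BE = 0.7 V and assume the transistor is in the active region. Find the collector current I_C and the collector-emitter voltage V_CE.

I_C ≈ 0.22 mA, V_CE ≈ 12 V

Thevenize the base divider: V_Th = V_CC·R_2/(R_1+R_2) = 13×3.3/36.3 = 1.18 V, R_Th = R_1‖R_2 = 3 kΩ.
Base-emitter loop: V_Th = I_B·R_Th + V_BE + (β+1)I_B·R_E, so I_B = (1.18 − 0.7) / (3 + 201×2.2) = 0.00108 mA.
I_C = β·I_B = 200×0.00108 = 0.216 mA, and I_E = (β+1)I_B = 0.218 mA.
V_CE = V_CC − I_C·R_C − I_E·R_E = 13 − 0.216×0.82 − 0.218×2.2 = 12.3 V.
V_CE = 12.3 V > 0.2 V confirms active-region operation.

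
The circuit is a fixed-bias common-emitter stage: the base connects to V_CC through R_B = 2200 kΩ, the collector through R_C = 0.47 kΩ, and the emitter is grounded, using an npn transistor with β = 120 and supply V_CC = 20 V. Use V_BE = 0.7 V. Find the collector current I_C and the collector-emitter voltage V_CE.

Base loop: V_CC = I_B·R_B + V_BE, so I_B = (20 − 0.7)/2200 kΩ = 0.00877 mA.
In the active region I_C = β·I_B = 120 × 0.00877 = 1.05 mA.
Collector loop: V_CE = V_CC − I_C·R_C = 20 − 1.05×0.47 = 19.5 V.
Since V_CE = 19.5 V > V_CE(sat) ≈ 0.2 V, the transistor is in the active region as assumed.

I_C ≈ 1.1 mA, V_CE ≈ 20 V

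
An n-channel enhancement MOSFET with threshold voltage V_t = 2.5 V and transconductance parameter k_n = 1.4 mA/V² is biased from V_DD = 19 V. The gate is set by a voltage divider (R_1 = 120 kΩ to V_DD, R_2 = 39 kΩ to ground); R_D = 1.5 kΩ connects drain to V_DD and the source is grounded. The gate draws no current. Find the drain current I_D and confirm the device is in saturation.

I_D ≈ 3.3 mA

V_G = V_DD·R_2/(R_1+R_2) = 19×39/159 = 4.66 V. With the source grounded, V_GS = V_G = 4.66 V.
Assume saturation: I_D = (k_n/2)(V_GS − V_t)² = (1.4/2)×(4.66 − 2.5)² = 0.7×2.16² = 3.27 mA.
V_DS = V_DD − I_D·R_D = 19 − 3.27×1.5 = 14.1 V.
Saturation requires V_DS ≥ V_GS − V_t = 2.16 V; 14.1 ≥ 2.16 ✓.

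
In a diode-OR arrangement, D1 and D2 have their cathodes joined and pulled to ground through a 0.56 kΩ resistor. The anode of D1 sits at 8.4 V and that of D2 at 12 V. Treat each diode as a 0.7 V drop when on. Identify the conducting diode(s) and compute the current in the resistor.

Only D2 conducts; I_R ≈ 20 mA

Assume both conduct. Then node N would need to be at both 8.4−0.7 = 7.7 V and 12−0.7 = 11.3 V, which is impossible.
Assume only D2 conducts: V_N = 12 − 0.7 = 11.3 V, so I_R = 11.3/0.56 = 20.2 mA.
Check D1: its anode-to-cathode voltage is 8.4 − 11.3 = -2.9 V < 0.7 V, so it is off. The assumption is consistent.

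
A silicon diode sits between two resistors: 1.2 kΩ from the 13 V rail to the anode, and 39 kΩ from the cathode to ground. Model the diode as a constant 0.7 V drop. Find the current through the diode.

I ≈ 0.31 mA

The two resistors are in series with the diode, so KVL gives 13 = I·1.2 + 0.7 + I·39.
I = (13 − 0.7) / (1.2 + 39) kΩ = 12.3 / 40.2 = 0.306 mA.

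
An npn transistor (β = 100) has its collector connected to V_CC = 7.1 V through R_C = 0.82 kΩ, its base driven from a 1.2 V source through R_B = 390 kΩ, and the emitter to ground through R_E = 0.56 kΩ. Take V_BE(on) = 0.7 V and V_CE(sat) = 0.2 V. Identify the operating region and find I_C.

Assume active. Base-emitter loop: I_B = (V_BB − V_BE)/(R_B + (β+1)R_E) = (1.2 − 0.7)/(390 + 101×0.56) = 0.00112 mA.
I_C = β·I_B = 100×0.00112 = 0.112 mA.
V_CE = V_CC − I_C·R_C − I_E·R_E = 7.1 − 0.112×0.82 − 0.113×0.56 = 6.94 V > V_CE(sat), so the active-region assumption holds.

active; I_C ≈ 0.11 mA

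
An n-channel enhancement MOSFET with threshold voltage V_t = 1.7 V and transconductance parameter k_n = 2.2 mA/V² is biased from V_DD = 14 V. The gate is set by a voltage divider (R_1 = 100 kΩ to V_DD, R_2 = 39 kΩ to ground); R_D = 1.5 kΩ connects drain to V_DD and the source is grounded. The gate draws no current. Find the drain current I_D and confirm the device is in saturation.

V_G = V_DD·R_2/(R_1+R_2) = 14×39/139 = 3.93 V. With the source grounded, V_GS = V_G = 3.93 V.
Assume saturation: I_D = (k_n/2)(V_GS − V_t)² = (2.2/2)×(3.93 − 1.7)² = 1.1×2.23² = 5.46 mA.
V_DS = V_DD − I_D·R_D = 14 − 5.46×1.5 = 5.81 V.
Saturation requires V_DS ≥ V_GS − V_t = 2.23 V; 5.81 ≥ 2.23 ✓.

I_D ≈ 5.5 mA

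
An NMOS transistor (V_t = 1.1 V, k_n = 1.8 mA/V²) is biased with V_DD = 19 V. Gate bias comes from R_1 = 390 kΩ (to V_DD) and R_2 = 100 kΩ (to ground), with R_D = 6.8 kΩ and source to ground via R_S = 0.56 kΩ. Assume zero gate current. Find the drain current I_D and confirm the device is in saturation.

V_G = V_DD·R_2/(R_1+R_2) = 19×100/490 = 3.88 V.
Assume saturation: I_D = (k_n/2)(V_GS − V_t)² with V_GS = V_G − I_D·R_S = 3.88 − 0.56·I_D.
Substituting gives 0.282·I_D² − 3.8·I_D + 6.94 = 0, with roots I_D = 2.18 or 11.3 mA.
The root I_D = 11.3 mA gives V_GS = -2.44 V ≤ V_t, so take I_D = 2.18 mA.
Then V_GS = 2.66 V and V_DS = V_DD − I_D(R_D+R_S) = 19 − 2.18×7.36 = 2.95 V.
Saturation requires V_DS ≥ V_GS − V_t = 1.56 V; 2.95 ≥ 1.56 ✓.

I_D ≈ 2.2 mA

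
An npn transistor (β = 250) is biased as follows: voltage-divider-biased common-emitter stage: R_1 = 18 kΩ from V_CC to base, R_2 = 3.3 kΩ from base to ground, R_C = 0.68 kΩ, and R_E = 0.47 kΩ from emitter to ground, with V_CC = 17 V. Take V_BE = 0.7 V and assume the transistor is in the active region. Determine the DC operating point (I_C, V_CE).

Thevenize the base divider: V_Th = V_CC·R_2/(R_1+R_2) = 17×3.3/21.3 = 2.63 V, R_Th = R_1‖R_2 = 2.79 kΩ.
Base-emitter loop: V_Th = I_B·R_Th + V_BE + (β+1)I_B·R_E, so I_B = (2.63 − 0.7) / (2.79 + 251×0.47) = 0.016 mA.
I_C = β·I_B = 250×0.016 = 4 mA, and I_E = (β+1)I_B = 4.02 mA.
V_CE = V_CC − I_C·R_C − I_E·R_E = 17 − 4×0.68 − 4.02×0.47 = 12.4 V.
V_CE = 12.4 V > 0.2 V confirms active-region operation.

I_C ≈ 4 mA, V_CE ≈ 12 V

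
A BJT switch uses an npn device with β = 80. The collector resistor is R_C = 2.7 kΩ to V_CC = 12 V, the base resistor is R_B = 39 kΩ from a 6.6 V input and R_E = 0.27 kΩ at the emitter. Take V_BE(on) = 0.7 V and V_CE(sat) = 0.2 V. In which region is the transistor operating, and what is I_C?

saturation; I_C ≈ 4 mA

Assume active: I_B = (6.6 − 0.7)/(39 + 81×0.27) = 0.0969 mA, I_C = β·I_B = 7.75 mA.
Then V_CE = 12 − 7.75×2.7 − 7.85×0.27 = -11.1 V < 0.2 V — the active assumption fails.
Re-solve with V_CE = 0.2 V. KCL at the emitter: V_E/R_E = (V_BB−0.7−V_E)/R_B + (V_CC−0.2−V_E)/R_C, giving V_E = 1.1 V.
I_C = (V_CC − 0.2 − V_E)/R_C = (11.8 − 1.1)/2.7 = 3.96 mA.
Check: I_B = (5.9 − 1.1)/39 = 0.123 mA, and β·I_B = 9.84 mA > I_C, confirming saturation.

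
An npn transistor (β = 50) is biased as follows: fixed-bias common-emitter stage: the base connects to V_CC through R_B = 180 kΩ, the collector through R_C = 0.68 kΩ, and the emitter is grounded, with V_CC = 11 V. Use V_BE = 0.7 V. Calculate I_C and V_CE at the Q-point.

Base loop: V_CC = I_B·R_B + V_BE, so I_B = (11 − 0.7)/180 kΩ = 0.0572 mA.
In the active region I_C = β·I_B = 50 × 0.0572 = 2.86 mA.
Collector loop: V_CE = V_CC − I_C·R_C = 11 − 2.86×0.68 = 9.05 V.
Since V_CE = 9.05 V > V_CE(sat) ≈ 0.2 V, the transistor is in the active region as assumed.

I_C ≈ 2.9 mA, V_CE ≈ 9.1 V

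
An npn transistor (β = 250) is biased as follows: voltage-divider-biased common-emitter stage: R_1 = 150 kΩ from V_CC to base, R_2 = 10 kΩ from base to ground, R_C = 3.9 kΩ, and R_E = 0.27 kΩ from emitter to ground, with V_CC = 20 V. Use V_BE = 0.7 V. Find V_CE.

Thevenize the base divider: V_Th = V_CC·R_2/(R_1+R_2) = 20×10/160 = 1.25 V, R_Th = R_1‖R_2 = 9.38 kΩ.
Base-emitter loop: V_Th = I_B·R_Th + V_BE + (β+1)I_B·R_E, so I_B = (1.25 − 0.7) / (9.38 + 251×0.27) = 0.00713 mA.
I_C = β·I_B = 250×0.00713 = 1.78 mA, and I_E = (β+1)I_B = 1.79 mA.
V_CE = V_CC − I_C·R_C − I_E·R_E = 20 − 1.78×3.9 − 1.79×0.27 = 12.6 V.
V_CE = 12.6 V > 0.2 V confirms active-region operation.

V_CE ≈ 13 V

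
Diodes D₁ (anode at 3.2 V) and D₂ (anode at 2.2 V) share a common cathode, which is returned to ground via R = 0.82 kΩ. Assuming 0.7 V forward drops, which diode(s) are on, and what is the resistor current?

Assume both conduct. Then node N would need to be at both 3.2−0.7 = 2.5 V and 2.2−0.7 = 1.5 V, which is impossible.
Assume only D₁ conducts: V_N = 3.2 − 0.7 = 2.5 V, so I_R = 2.5/0.82 = 3.05 mA.
Check D₂: its anode-to-cathode voltage is 2.2 − 2.5 = -0.3 V < 0.7 V, so it is off. The assumption is consistent.

Only D₁ conducts; I_R ≈ 3 mA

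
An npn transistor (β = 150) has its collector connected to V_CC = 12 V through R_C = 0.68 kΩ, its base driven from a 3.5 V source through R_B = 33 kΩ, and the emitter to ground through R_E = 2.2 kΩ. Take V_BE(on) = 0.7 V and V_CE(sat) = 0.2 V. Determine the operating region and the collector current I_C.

Assume active. Base-emitter loop: I_B = (V_BB − V_BE)/(R_B + (β+1)R_E) = (3.5 − 0.7)/(33 + 151×2.2) = 0.00767 mA.
I_C = β·I_B = 150×0.00767 = 1.15 mA.
V_CE = V_CC − I_C·R_C − I_E·R_E = 12 − 1.15×0.68 − 1.16×2.2 = 8.67 V > V_CE(sat), so the active-region assumption holds.

active; I_C ≈ 1.2 mA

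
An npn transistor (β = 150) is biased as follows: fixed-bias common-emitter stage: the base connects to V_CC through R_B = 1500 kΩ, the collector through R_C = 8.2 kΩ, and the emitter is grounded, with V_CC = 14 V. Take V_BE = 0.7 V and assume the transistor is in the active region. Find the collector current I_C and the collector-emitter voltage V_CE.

Base loop: V_CC = I_B·R_B + V_BE, so I_B = (14 − 0.7)/1500 kΩ = 0.00887 mA.
In the active region I_C = β·I_B = 150 × 0.00887 = 1.33 mA.
Collector loop: V_CE = V_CC − I_C·R_C = 14 − 1.33×8.2 = 3.09 V.
Since V_CE = 3.09 V > V_CE(sat) ≈ 0.2 V, the transistor is in the active region as assumed.

I_C ≈ 1.3 mA, V_CE ≈ 3.1 V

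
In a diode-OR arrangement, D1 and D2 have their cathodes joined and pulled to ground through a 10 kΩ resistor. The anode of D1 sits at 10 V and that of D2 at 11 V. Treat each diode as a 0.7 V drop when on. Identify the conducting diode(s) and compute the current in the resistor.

Only D2 conducts; I_R ≈ 1 mA

Assume both conduct. Then node N would need to be at both 10−0.7 = 9.3 V and 11−0.7 = 10.3 V, which is impossible.
Assume only D2 conducts: V_N = 11 − 0.7 = 10.3 V, so I_R = 10.3/10 = 1.03 mA.
Check D1: its anode-to-cathode voltage is 10 − 10.3 = -0.3 V < 0.7 V, so it is off. The assumption is consistent.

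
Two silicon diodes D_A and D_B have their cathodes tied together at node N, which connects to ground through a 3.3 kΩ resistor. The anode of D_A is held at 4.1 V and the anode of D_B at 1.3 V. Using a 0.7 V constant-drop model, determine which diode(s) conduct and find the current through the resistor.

Only D_A conducts; I_R ≈ 1 mA

Assume both conduct. Then node N would need to be at both 4.1−0.7 = 3.4 V and 1.3−0.7 = 0.6 V, which is impossible.
Assume only D_A conducts: V_N = 4.1 − 0.7 = 3.4 V, so I_R = 3.4/3.3 = 1.03 mA.
Check D_B: its anode-to-cathode voltage is 1.3 − 3.4 = -2.1 V < 0.7 V, so it is off. The assumption is consistent.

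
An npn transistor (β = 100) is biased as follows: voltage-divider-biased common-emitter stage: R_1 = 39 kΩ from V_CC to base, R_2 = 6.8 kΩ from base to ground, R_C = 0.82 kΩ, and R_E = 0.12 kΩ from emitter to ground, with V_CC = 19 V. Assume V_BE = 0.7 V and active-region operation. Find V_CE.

V_CE ≈ 7.9 V

Thevenize the base divider: V_Th = V_CC·R_2/(R_1+R_2) = 19×6.8/45.8 = 2.82 V, R_Th = R_1‖R_2 = 5.79 kΩ.
Base-emitter loop: V_Th = I_B·R_Th + V_BE + (β+1)I_B·R_E, so I_B = (2.82 − 0.7) / (5.79 + 101×0.12) = 0.118 mA.
I_C = β·I_B = 100×0.118 = 11.8 mA, and I_E = (β+1)I_B = 12 mA.
V_CE = V_CC − I_C·R_C − I_E·R_E = 19 − 11.8×0.82 − 12×0.12 = 7.85 V.
V_CE = 7.85 V > 0.2 V confirms active-region operation.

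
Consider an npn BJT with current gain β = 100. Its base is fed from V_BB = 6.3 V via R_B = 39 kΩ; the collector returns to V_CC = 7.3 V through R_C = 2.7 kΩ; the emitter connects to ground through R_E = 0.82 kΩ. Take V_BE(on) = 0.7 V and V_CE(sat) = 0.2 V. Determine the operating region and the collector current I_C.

Assume active: I_B = (6.3 − 0.7)/(39 + 101×0.82) = 0.046 mA, I_C = β·I_B = 4.6 mA.
Then V_CE = 7.3 − 4.6×2.7 − 4.64×0.82 = -8.92 V < 0.2 V — the active assumption fails.
Re-solve with V_CE = 0.2 V. KCL at the emitter: V_E/R_E = (V_BB−0.7−V_E)/R_B + (V_CC−0.2−V_E)/R_C, giving V_E = 1.72 V.
I_C = (V_CC − 0.2 − V_E)/R_C = (7.1 − 1.72)/2.7 = 1.99 mA.
Check: I_B = (5.6 − 1.72)/39 = 0.0996 mA, and β·I_B = 9.96 mA > I_C, confirming saturation.

saturation; I_C ≈ 2 mA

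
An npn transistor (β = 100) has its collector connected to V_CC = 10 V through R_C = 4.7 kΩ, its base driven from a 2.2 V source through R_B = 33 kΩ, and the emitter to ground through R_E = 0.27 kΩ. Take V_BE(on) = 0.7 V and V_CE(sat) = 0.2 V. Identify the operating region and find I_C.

Assume active: I_B = (2.2 − 0.7)/(33 + 101×0.27) = 0.0249 mA, I_C = β·I_B = 2.49 mA.
Then V_CE = 10 − 2.49×4.7 − 2.51×0.27 = -2.38 V < 0.2 V — the active assumption fails.
Re-solve with V_CE = 0.2 V. KCL at the emitter: V_E/R_E = (V_BB−0.7−V_E)/R_B + (V_CC−0.2−V_E)/R_C, giving V_E = 0.54 V.
I_C = (V_CC − 0.2 − V_E)/R_C = (9.8 − 0.54)/4.7 = 1.97 mA.
Check: I_B = (1.5 − 0.54)/33 = 0.0291 mA, and β·I_B = 2.91 mA > I_C, confirming saturation.

saturation; I_C ≈ 2 mA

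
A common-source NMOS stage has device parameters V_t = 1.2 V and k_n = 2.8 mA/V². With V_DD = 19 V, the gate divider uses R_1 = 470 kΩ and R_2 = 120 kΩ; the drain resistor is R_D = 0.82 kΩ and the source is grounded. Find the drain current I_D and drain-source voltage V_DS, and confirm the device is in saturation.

V_G = V_DD·R_2/(R_1+R_2) = 19×120/590 = 3.86 V. With the source grounded, V_GS = V_G = 3.86 V.
Assume saturation: I_D = (k_n/2)(V_GS − V_t)² = (2.8/2)×(3.86 − 1.2)² = 1.4×2.66² = 9.94 mA.
V_DS = V_DD − I_D·R_D = 19 − 9.94×0.82 = 10.9 V.
Saturation requires V_DS ≥ V_GS − V_t = 2.66 V; 10.9 ≥ 2.66 ✓.

I_D ≈ 9.9 mA, V_DS ≈ 11 V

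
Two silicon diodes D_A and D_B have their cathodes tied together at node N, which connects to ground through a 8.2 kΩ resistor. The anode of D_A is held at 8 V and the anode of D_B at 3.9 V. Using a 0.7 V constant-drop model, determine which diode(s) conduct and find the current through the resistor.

Assume both conduct. Then node N would need to be at both 8−0.7 = 7.3 V and 3.9−0.7 = 3.2 V, which is impossible.
Assume only D_A conducts: V_N = 8 − 0.7 = 7.3 V, so I_R = 7.3/8.2 = 0.89 mA.
Check D_B: its anode-to-cathode voltage is 3.9 − 7.3 = -3.4 V < 0.7 V, so it is off. The assumption is consistent.

Only D_A conducts; I_R ≈ 0.89 mA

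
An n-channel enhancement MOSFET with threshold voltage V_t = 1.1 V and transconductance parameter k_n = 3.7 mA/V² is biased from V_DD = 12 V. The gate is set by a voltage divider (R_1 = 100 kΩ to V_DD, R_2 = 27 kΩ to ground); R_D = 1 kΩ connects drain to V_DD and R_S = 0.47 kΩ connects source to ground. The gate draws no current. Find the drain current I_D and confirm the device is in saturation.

V_G = V_DD·R_2/(R_1+R_2) = 12×27/127 = 2.55 V.
Assume saturation: I_D = (k_n/2)(V_GS − V_t)² with V_GS = V_G − I_D·R_S = 2.55 − 0.47·I_D.
Substituting gives 0.409·I_D² − 3.52·I_D + 3.9 = 0, with roots I_D = 1.3 or 7.32 mA.
The root I_D = 7.32 mA gives V_GS = -0.889 V ≤ V_t, so take I_D = 1.3 mA.
Then V_GS = 1.94 V and V_DS = V_DD − I_D(R_D+R_S) = 12 − 1.3×1.47 = 10.1 V.
Saturation requires V_DS ≥ V_GS − V_t = 0.839 V; 10.1 ≥ 0.839 ✓.

I_D ≈ 1.3 mA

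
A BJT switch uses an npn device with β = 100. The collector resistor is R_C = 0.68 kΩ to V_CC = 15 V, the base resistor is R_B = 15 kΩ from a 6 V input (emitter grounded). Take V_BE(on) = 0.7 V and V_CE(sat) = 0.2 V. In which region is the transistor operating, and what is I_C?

saturation; I_C ≈ 22 mA

Assume active: I_B = (6 − 0.7)/15 = 0.353 mA, giving I_C = β·I_B = 35.3 mA.
But then V_CE = 15 − 35.3×0.68 = -9.03 V < V_CE(sat) = 0.2 V — impossible in the active region.
So the transistor is saturated. With V_CE = 0.2 V, I_C = (V_CC − 0.2)/R_C = 14.8/0.68 = 21.8 mA.
Check: β·I_B = 35.3 mA > I_C = 21.8 mA, confirming saturation.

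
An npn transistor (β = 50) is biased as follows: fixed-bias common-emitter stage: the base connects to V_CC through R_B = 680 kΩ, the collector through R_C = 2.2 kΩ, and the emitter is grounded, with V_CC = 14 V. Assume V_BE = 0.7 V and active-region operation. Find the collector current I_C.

I_C ≈ 0.98 mA

Base loop: V_CC = I_B·R_B + V_BE, so I_B = (14 − 0.7)/680 kΩ = 0.0196 mA.
In the active region I_C = β·I_B = 50 × 0.0196 = 0.978 mA.
Collector loop: V_CE = V_CC − I_C·R_C = 14 − 0.978×2.2 = 11.8 V.
Since V_CE = 11.8 V > V_CE(sat) ≈ 0.2 V, the transistor is in the active region as assumed.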